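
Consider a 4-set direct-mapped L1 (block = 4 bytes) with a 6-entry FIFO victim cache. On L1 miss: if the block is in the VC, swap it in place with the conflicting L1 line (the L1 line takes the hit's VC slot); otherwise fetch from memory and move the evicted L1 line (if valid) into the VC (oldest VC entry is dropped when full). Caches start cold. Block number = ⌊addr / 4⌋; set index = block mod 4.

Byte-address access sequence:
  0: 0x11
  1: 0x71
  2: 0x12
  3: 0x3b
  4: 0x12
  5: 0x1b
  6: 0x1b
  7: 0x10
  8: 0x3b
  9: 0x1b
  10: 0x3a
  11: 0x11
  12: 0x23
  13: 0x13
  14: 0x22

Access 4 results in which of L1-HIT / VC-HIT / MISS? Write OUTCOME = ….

  [0] addr=0x11 blk=4 s=0: MISS | VC []
  [1] addr=0x71 blk=28 s=0: MISS | VC [4]
  [2] addr=0x12 blk=4 s=0: VC-HIT | VC [28]
  [3] addr=0x3b blk=14 s=2: MISS | VC [28]
  [4] addr=0x12 blk=4 s=0: L1-HIT | VC [28]
  [5] addr=0x1b blk=6 s=2: MISS | VC [28, 14]
  [6] addr=0x1b blk=6 s=2: L1-HIT | VC [28, 14]
  [7] addr=0x10 blk=4 s=0: L1-HIT | VC [28, 14]
  [8] addr=0x3b blk=14 s=2: VC-HIT | VC [28, 6]
  [9] addr=0x1b blk=6 s=2: VC-HIT | VC [28, 14]
  [10] addr=0x3a blk=14 s=2: VC-HIT | VC [28, 6]
  [11] addr=0x11 blk=4 s=0: L1-HIT | VC [28, 6]
  [12] addr=0x23 blk=8 s=0: MISS | VC [28, 6, 4]
  [13] addr=0x13 blk=4 s=0: VC-HIT | VC [28, 6, 8]
  [14] addr=0x22 blk=8 s=0: VC-HIT | VC [28, 6, 4]

OUTCOME = L1-HIT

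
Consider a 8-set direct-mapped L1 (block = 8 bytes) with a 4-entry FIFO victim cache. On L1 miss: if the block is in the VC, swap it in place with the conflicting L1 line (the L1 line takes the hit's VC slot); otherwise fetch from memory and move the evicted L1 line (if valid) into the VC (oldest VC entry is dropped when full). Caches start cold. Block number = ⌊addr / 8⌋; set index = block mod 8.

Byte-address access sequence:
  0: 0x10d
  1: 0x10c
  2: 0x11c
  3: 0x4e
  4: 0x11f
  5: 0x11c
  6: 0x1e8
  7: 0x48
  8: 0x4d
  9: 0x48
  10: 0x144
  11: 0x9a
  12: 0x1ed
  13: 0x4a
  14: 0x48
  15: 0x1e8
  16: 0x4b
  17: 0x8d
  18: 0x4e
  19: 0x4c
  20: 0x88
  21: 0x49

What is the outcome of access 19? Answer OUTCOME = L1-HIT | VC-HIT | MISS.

  [0] addr=0x10d blk=33 s=1: MISS | VC []
  [1] addr=0x10c blk=33 s=1: L1-HIT | VC []
  [2] addr=0x11c blk=35 s=3: MISS | VC []
  [3] addr=0x4e blk=9 s=1: MISS | VC [33]
  [4] addr=0x11f blk=35 s=3: L1-HIT | VC [33]
  [5] addr=0x11c blk=35 s=3: L1-HIT | VC [33]
  [6] addr=0x1e8 blk=61 s=5: MISS | VC [33]
  [7] addr=0x48 blk=9 s=1: L1-HIT | VC [33]
  [8] addr=0x4d blk=9 s=1: L1-HIT | VC [33]
  [9] addr=0x48 blk=9 s=1: L1-HIT | VC [33]
  [10] addr=0x144 blk=40 s=0: MISS | VC [33]
  [11] addr=0x9a blk=19 s=3: MISS | VC [33, 35]
  [12] addr=0x1ed blk=61 s=5: L1-HIT | VC [33, 35]
  [13] addr=0x4a blk=9 s=1: L1-HIT | VC [33, 35]
  [14] addr=0x48 blk=9 s=1: L1-HIT | VC [33, 35]
  [15] addr=0x1e8 blk=61 s=5: L1-HIT | VC [33, 35]
  [16] addr=0x4b blk=9 s=1: L1-HIT | VC [33, 35]
  [17] addr=0x8d blk=17 s=1: MISS | VC [33, 35, 9]
  [18] addr=0x4e blk=9 s=1: VC-HIT | VC [33, 35, 17]
  [19] addr=0x4c blk=9 s=1: L1-HIT | VC [33, 35, 17]
  [20] addr=0x88 blk=17 s=1: VC-HIT | VC [33, 35, 9]
  [21] addr=0x49 blk=9 s=1: VC-HIT | VC [33, 35, 17]

OUTCOME = L1-HIT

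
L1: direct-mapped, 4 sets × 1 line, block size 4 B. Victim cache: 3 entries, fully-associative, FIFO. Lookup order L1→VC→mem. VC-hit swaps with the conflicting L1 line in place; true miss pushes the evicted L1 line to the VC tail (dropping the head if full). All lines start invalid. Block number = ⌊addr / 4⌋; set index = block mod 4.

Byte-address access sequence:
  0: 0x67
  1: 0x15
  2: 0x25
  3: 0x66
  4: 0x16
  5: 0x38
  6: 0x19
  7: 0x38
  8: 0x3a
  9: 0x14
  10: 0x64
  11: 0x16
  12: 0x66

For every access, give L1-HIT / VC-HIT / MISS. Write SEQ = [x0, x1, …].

SEQ = [MISS, MISS, MISS, VC-HIT, VC-HIT, MISS, MISS, VC-HIT, L1-HIT, L1-HIT, VC-HIT, VC-HIT, VC-HIT]

  [0] addr=0x67 blk=25 s=1: MISS | VC []
  [1] addr=0x15 blk=5 s=1: MISS | VC [25]
  [2] addr=0x25 blk=9 s=1: MISS | VC [25, 5]
  [3] addr=0x66 blk=25 s=1: VC-HIT | VC [9, 5]
  [4] addr=0x16 blk=5 s=1: VC-HIT | VC [9, 25]
  [5] addr=0x38 blk=14 s=2: MISS | VC [9, 25]
  [6] addr=0x19 blk=6 s=2: MISS | VC [9, 25, 14]
  [7] addr=0x38 blk=14 s=2: VC-HIT | VC [9, 25, 6]
  [8] addr=0x3a blk=14 s=2: L1-HIT | VC [9, 25, 6]
  [9] addr=0x14 blk=5 s=1: L1-HIT | VC [9, 25, 6]
  [10] addr=0x64 blk=25 s=1: VC-HIT | VC [9, 5, 6]
  [11] addr=0x16 blk=5 s=1: VC-HIT | VC [9, 25, 6]
  [12] addr=0x66 blk=25 s=1: VC-HIT | VC [9, 5, 6]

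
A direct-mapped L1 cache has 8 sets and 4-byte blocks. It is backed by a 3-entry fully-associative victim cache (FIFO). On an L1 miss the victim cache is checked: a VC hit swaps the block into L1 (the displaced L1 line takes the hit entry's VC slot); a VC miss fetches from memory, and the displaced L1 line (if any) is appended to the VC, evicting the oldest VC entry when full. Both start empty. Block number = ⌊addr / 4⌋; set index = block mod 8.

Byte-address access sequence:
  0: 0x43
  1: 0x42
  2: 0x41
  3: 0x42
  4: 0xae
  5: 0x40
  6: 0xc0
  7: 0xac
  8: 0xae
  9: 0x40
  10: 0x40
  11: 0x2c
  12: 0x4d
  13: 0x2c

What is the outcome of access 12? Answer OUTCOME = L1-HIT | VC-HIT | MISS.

OUTCOME = MISS

0: 0x43 (blk 16, set 0) → MISS  vc=[]
1: 0x42 (blk 16, set 0) → L1-HIT  vc=[]
2: 0x41 (blk 16, set 0) → L1-HIT  vc=[]
3: 0x42 (blk 16, set 0) → L1-HIT  vc=[]
4: 0xae (blk 43, set 3) → MISS  vc=[]
5: 0x40 (blk 16, set 0) → L1-HIT  vc=[]
6: 0xc0 (blk 48, set 0) → MISS  vc=[16]
7: 0xac (blk 43, set 3) → L1-HIT  vc=[16]
8: 0xae (blk 43, set 3) → L1-HIT  vc=[16]
9: 0x40 (blk 16, set 0) → VC-HIT  vc=[48]
10: 0x40 (blk 16, set 0) → L1-HIT  vc=[48]
11: 0x2c (blk 11, set 3) → MISS  vc=[48, 43]
12: 0x4d (blk 19, set 3) → MISS  vc=[48, 43, 11]
13: 0x2c (blk 11, set 3) → VC-HIT  vc=[48, 43, 19]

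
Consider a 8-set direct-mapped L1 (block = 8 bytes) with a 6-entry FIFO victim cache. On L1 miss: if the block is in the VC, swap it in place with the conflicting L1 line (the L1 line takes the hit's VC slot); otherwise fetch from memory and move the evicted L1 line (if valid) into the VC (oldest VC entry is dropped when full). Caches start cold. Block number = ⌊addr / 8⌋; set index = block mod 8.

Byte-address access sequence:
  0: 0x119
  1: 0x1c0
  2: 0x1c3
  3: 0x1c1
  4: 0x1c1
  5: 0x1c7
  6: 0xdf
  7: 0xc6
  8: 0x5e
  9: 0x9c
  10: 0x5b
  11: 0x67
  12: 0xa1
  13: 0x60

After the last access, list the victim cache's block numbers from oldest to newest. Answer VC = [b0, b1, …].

VC = [35, 56, 27, 19, 20]

  [0] addr=0x119 blk=35 s=3: MISS | VC []
  [1] addr=0x1c0 blk=56 s=0: MISS | VC []
  [2] addr=0x1c3 blk=56 s=0: L1-HIT | VC []
  [3] addr=0x1c1 blk=56 s=0: L1-HIT | VC []
  [4] addr=0x1c1 blk=56 s=0: L1-HIT | VC []
  [5] addr=0x1c7 blk=56 s=0: L1-HIT | VC []
  [6] addr=0xdf blk=27 s=3: MISS | VC [35]
  [7] addr=0xc6 blk=24 s=0: MISS | VC [35, 56]
  [8] addr=0x5e blk=11 s=3: MISS | VC [35, 56, 27]
  [9] addr=0x9c blk=19 s=3: MISS | VC [35, 56, 27, 11]
  [10] addr=0x5b blk=11 s=3: VC-HIT | VC [35, 56, 27, 19]
  [11] addr=0x67 blk=12 s=4: MISS | VC [35, 56, 27, 19]
  [12] addr=0xa1 blk=20 s=4: MISS | VC [35, 56, 27, 19, 12]
  [13] addr=0x60 blk=12 s=4: VC-HIT | VC [35, 56, 27, 19, 20]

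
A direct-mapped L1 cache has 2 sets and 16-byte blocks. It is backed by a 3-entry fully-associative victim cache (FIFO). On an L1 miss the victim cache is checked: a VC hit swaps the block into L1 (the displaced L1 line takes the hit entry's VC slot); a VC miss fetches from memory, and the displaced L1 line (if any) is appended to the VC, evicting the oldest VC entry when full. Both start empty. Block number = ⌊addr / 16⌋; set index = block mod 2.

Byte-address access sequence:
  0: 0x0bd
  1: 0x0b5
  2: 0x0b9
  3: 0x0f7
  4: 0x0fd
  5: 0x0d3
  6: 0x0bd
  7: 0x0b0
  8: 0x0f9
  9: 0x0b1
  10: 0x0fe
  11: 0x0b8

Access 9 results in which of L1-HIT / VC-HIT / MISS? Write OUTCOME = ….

0: 0xbd (blk 11, set 1) → MISS  vc=[]
1: 0xb5 (blk 11, set 1) → L1-HIT  vc=[]
2: 0xb9 (blk 11, set 1) → L1-HIT  vc=[]
3: 0xf7 (blk 15, set 1) → MISS  vc=[11]
4: 0xfd (blk 15, set 1) → L1-HIT  vc=[11]
5: 0xd3 (blk 13, set 1) → MISS  vc=[11, 15]
6: 0xbd (blk 11, set 1) → VC-HIT  vc=[13, 15]
7: 0xb0 (blk 11, set 1) → L1-HIT  vc=[13, 15]
8: 0xf9 (blk 15, set 1) → VC-HIT  vc=[13, 11]
9: 0xb1 (blk 11, set 1) → VC-HIT  vc=[13, 15]
10: 0xfe (blk 15, set 1) → VC-HIT  vc=[13, 11]
11: 0xb8 (blk 11, set 1) → VC-HIT  vc=[13, 15]

OUTCOME = VC-HIT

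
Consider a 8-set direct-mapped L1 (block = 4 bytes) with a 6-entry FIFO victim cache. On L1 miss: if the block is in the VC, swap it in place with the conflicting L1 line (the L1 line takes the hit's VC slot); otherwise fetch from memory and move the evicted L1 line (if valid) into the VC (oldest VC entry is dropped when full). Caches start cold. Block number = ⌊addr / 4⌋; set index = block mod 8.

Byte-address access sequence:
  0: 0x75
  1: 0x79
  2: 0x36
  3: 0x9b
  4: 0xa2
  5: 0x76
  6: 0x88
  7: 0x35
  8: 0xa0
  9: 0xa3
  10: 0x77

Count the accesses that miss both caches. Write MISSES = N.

MISSES = 6

#0 0x75→b29/s5 MISS; vc=[]
#1 0x79→b30/s6 MISS; vc=[]
#2 0x36→b13/s5 MISS; vc=[29]
#3 0x9b→b38/s6 MISS; vc=[29,30]
#4 0xa2→b40/s0 MISS; vc=[29,30]
#5 0x76→b29/s5 VC-HIT; vc=[13,30]
#6 0x88→b34/s2 MISS; vc=[13,30]
#7 0x35→b13/s5 VC-HIT; vc=[29,30]
#8 0xa0→b40/s0 L1-HIT; vc=[29,30]
#9 0xa3→b40/s0 L1-HIT; vc=[29,30]
#10 0x77→b29/s5 VC-HIT; vc=[13,30]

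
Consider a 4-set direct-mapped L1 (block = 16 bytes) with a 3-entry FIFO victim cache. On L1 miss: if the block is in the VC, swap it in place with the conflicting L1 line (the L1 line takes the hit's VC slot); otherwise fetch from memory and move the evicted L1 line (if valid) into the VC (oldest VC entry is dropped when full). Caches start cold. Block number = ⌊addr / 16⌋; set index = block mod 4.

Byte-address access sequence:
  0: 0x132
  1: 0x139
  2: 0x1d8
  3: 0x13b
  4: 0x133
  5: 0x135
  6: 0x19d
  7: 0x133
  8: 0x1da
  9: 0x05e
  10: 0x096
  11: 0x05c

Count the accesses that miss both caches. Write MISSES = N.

MISSES = 5

  [0] addr=0x132 blk=19 s=3: MISS | VC []
  [1] addr=0x139 blk=19 s=3: L1-HIT | VC []
  [2] addr=0x1d8 blk=29 s=1: MISS | VC []
  [3] addr=0x13b blk=19 s=3: L1-HIT | VC []
  [4] addr=0x133 blk=19 s=3: L1-HIT | VC []
  [5] addr=0x135 blk=19 s=3: L1-HIT | VC []
  [6] addr=0x19d blk=25 s=1: MISS | VC [29]
  [7] addr=0x133 blk=19 s=3: L1-HIT | VC [29]
  [8] addr=0x1da blk=29 s=1: VC-HIT | VC [25]
  [9] addr=0x5e blk=5 s=1: MISS | VC [25, 29]
  [10] addr=0x96 blk=9 s=1: MISS | VC [25, 29, 5]
  [11] addr=0x5c blk=5 s=1: VC-HIT | VC [25, 29, 9]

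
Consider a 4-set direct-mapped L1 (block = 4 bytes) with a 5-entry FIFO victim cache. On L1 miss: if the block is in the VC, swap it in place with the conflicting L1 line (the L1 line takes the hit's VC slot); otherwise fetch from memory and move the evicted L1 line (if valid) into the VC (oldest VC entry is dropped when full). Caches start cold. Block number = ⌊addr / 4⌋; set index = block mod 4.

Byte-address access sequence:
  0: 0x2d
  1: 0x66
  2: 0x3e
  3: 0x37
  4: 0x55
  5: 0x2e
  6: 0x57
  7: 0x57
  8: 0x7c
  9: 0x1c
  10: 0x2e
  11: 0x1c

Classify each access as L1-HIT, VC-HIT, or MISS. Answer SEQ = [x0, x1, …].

  [0] addr=0x2d blk=11 s=3: MISS | VC []
  [1] addr=0x66 blk=25 s=1: MISS | VC []
  [2] addr=0x3e blk=15 s=3: MISS | VC [11]
  [3] addr=0x37 blk=13 s=1: MISS | VC [11, 25]
  [4] addr=0x55 blk=21 s=1: MISS | VC [11, 25, 13]
  [5] addr=0x2e blk=11 s=3: VC-HIT | VC [15, 25, 13]
  [6] addr=0x57 blk=21 s=1: L1-HIT | VC [15, 25, 13]
  [7] addr=0x57 blk=21 s=1: L1-HIT | VC [15, 25, 13]
  [8] addr=0x7c blk=31 s=3: MISS | VC [15, 25, 13, 11]
  [9] addr=0x1c blk=7 s=3: MISS | VC [15, 25, 13, 11, 31]
  [10] addr=0x2e blk=11 s=3: VC-HIT | VC [15, 25, 13, 7, 31]
  [11] addr=0x1c blk=7 s=3: VC-HIT | VC [15, 25, 13, 11, 31]

SEQ = [MISS, MISS, MISS, MISS, MISS, VC-HIT, L1-HIT, L1-HIT, MISS, MISS, VC-HIT, VC-HIT]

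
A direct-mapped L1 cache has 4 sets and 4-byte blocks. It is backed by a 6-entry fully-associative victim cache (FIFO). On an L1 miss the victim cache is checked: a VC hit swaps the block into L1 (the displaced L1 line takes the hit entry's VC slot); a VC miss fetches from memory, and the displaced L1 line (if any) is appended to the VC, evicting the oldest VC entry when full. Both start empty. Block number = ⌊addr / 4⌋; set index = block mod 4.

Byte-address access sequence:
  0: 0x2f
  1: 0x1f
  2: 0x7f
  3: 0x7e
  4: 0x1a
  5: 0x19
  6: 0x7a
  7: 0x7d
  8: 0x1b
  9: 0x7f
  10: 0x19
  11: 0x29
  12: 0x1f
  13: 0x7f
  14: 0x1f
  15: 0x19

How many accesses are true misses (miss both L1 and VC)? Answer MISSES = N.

MISSES = 6

0: 0x2f (blk 11, set 3) → MISS  vc=[]
1: 0x1f (blk 7, set 3) → MISS  vc=[11]
2: 0x7f (blk 31, set 3) → MISS  vc=[11, 7]
3: 0x7e (blk 31, set 3) → L1-HIT  vc=[11, 7]
4: 0x1a (blk 6, set 2) → MISS  vc=[11, 7]
5: 0x19 (blk 6, set 2) → L1-HIT  vc=[11, 7]
6: 0x7a (blk 30, set 2) → MISS  vc=[11, 7, 6]
7: 0x7d (blk 31, set 3) → L1-HIT  vc=[11, 7, 6]
8: 0x1b (blk 6, set 2) → VC-HIT  vc=[11, 7, 30]
9: 0x7f (blk 31, set 3) → L1-HIT  vc=[11, 7, 30]
10: 0x19 (blk 6, set 2) → L1-HIT  vc=[11, 7, 30]
11: 0x29 (blk 10, set 2) → MISS  vc=[11, 7, 30, 6]
12: 0x1f (blk 7, set 3) → VC-HIT  vc=[11, 31, 30, 6]
13: 0x7f (blk 31, set 3) → VC-HIT  vc=[11, 7, 30, 6]
14: 0x1f (blk 7, set 3) → VC-HIT  vc=[11, 31, 30, 6]
15: 0x19 (blk 6, set 2) → VC-HIT  vc=[11, 31, 30, 10]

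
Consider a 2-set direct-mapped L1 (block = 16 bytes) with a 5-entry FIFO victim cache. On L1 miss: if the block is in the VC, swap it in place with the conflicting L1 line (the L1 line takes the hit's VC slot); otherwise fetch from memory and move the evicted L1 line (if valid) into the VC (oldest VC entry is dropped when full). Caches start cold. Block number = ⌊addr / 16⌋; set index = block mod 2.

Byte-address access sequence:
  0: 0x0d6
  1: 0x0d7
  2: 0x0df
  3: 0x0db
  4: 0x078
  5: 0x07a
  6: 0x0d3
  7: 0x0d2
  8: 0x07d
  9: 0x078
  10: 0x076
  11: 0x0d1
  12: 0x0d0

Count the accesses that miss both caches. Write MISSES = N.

MISSES = 2

#0 0xd6→b13/s1 MISS; vc=[]
#1 0xd7→b13/s1 L1-HIT; vc=[]
#2 0xdf→b13/s1 L1-HIT; vc=[]
#3 0xdb→b13/s1 L1-HIT; vc=[]
#4 0x78→b7/s1 MISS; vc=[13]
#5 0x7a→b7/s1 L1-HIT; vc=[13]
#6 0xd3→b13/s1 VC-HIT; vc=[7]
#7 0xd2→b13/s1 L1-HIT; vc=[7]
#8 0x7d→b7/s1 VC-HIT; vc=[13]
#9 0x78→b7/s1 L1-HIT; vc=[13]
#10 0x76→b7/s1 L1-HIT; vc=[13]
#11 0xd1→b13/s1 VC-HIT; vc=[7]
#12 0xd0→b13/s1 L1-HIT; vc=[7]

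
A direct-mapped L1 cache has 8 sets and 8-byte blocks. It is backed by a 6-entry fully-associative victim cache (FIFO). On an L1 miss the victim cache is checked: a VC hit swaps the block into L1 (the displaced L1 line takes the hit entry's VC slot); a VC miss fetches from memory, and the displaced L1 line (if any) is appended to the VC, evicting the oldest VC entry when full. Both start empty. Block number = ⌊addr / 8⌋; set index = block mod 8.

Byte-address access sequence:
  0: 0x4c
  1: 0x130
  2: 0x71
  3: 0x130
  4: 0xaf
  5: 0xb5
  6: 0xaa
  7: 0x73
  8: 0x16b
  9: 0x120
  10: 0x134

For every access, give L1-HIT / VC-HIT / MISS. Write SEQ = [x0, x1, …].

  [0] addr=0x4c blk=9 s=1: MISS | VC []
  [1] addr=0x130 blk=38 s=6: MISS | VC []
  [2] addr=0x71 blk=14 s=6: MISS | VC [38]
  [3] addr=0x130 blk=38 s=6: VC-HIT | VC [14]
  [4] addr=0xaf blk=21 s=5: MISS | VC [14]
  [5] addr=0xb5 blk=22 s=6: MISS | VC [14, 38]
  [6] addr=0xaa blk=21 s=5: L1-HIT | VC [14, 38]
  [7] addr=0x73 blk=14 s=6: VC-HIT | VC [22, 38]
  [8] addr=0x16b blk=45 s=5: MISS | VC [22, 38, 21]
  [9] addr=0x120 blk=36 s=4: MISS | VC [22, 38, 21]
  [10] addr=0x134 blk=38 s=6: VC-HIT | VC [22, 14, 21]

SEQ = [MISS, MISS, MISS, VC-HIT, MISS, MISS, L1-HIT, VC-HIT, MISS, MISS, VC-HIT]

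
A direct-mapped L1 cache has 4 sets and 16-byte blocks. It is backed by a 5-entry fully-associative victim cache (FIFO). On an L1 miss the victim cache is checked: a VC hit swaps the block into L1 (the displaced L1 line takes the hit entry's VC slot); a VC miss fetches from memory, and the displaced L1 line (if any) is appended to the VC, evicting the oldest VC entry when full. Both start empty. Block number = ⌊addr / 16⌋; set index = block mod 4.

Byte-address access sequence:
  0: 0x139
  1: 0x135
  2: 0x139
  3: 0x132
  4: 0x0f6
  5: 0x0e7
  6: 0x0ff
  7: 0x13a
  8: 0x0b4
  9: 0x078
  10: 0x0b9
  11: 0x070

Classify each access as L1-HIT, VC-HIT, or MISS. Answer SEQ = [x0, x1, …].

SEQ = [MISS, L1-HIT, L1-HIT, L1-HIT, MISS, MISS, L1-HIT, VC-HIT, MISS, MISS, VC-HIT, VC-HIT]

  [0] addr=0x139 blk=19 s=3: MISS | VC []
  [1] addr=0x135 blk=19 s=3: L1-HIT | VC []
  [2] addr=0x139 blk=19 s=3: L1-HIT | VC []
  [3] addr=0x132 blk=19 s=3: L1-HIT | VC []
  [4] addr=0xf6 blk=15 s=3: MISS | VC [19]
  [5] addr=0xe7 blk=14 s=2: MISS | VC [19]
  [6] addr=0xff blk=15 s=3: L1-HIT | VC [19]
  [7] addr=0x13a blk=19 s=3: VC-HIT | VC [15]
  [8] addr=0xb4 blk=11 s=3: MISS | VC [15, 19]
  [9] addr=0x78 blk=7 s=3: MISS | VC [15, 19, 11]
  [10] addr=0xb9 blk=11 s=3: VC-HIT | VC [15, 19, 7]
  [11] addr=0x70 blk=7 s=3: VC-HIT | VC [15, 19, 11]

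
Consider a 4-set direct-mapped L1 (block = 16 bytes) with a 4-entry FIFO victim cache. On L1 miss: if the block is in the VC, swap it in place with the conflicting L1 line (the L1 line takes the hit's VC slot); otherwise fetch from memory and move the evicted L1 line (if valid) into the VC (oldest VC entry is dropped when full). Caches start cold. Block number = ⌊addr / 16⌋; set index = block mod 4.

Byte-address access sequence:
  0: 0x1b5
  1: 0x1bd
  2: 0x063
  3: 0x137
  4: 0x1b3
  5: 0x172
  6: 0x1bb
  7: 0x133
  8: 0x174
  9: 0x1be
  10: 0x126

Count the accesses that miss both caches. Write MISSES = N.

  [0] addr=0x1b5 blk=27 s=3: MISS | VC []
  [1] addr=0x1bd blk=27 s=3: L1-HIT | VC []
  [2] addr=0x63 blk=6 s=2: MISS | VC []
  [3] addr=0x137 blk=19 s=3: MISS | VC [27]
  [4] addr=0x1b3 blk=27 s=3: VC-HIT | VC [19]
  [5] addr=0x172 blk=23 s=3: MISS | VC [19, 27]
  [6] addr=0x1bb blk=27 s=3: VC-HIT | VC [19, 23]
  [7] addr=0x133 blk=19 s=3: VC-HIT | VC [27, 23]
  [8] addr=0x174 blk=23 s=3: VC-HIT | VC [27, 19]
  [9] addr=0x1be blk=27 s=3: VC-HIT | VC [23, 19]
  [10] addr=0x126 blk=18 s=2: MISS | VC [23, 19, 6]

MISSES = 5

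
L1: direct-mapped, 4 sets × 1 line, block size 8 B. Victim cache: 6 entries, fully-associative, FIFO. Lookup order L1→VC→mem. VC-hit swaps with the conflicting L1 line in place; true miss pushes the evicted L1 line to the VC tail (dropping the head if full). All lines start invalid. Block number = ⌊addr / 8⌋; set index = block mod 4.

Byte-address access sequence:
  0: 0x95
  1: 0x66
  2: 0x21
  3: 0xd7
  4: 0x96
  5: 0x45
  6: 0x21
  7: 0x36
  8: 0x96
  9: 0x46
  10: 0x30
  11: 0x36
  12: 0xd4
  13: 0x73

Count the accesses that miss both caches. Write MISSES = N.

MISSES = 7

  [0] addr=0x95 blk=18 s=2: MISS | VC []
  [1] addr=0x66 blk=12 s=0: MISS | VC []
  [2] addr=0x21 blk=4 s=0: MISS | VC [12]
  [3] addr=0xd7 blk=26 s=2: MISS | VC [12, 18]
  [4] addr=0x96 blk=18 s=2: VC-HIT | VC [12, 26]
  [5] addr=0x45 blk=8 s=0: MISS | VC [12, 26, 4]
  [6] addr=0x21 blk=4 s=0: VC-HIT | VC [12, 26, 8]
  [7] addr=0x36 blk=6 s=2: MISS | VC [12, 26, 8, 18]
  [8] addr=0x96 blk=18 s=2: VC-HIT | VC [12, 26, 8, 6]
  [9] addr=0x46 blk=8 s=0: VC-HIT | VC [12, 26, 4, 6]
  [10] addr=0x30 blk=6 s=2: VC-HIT | VC [12, 26, 4, 18]
  [11] addr=0x36 blk=6 s=2: L1-HIT | VC [12, 26, 4, 18]
  [12] addr=0xd4 blk=26 s=2: VC-HIT | VC [12, 6, 4, 18]
  [13] addr=0x73 blk=14 s=2: MISS | VC [12, 6, 4, 18, 26]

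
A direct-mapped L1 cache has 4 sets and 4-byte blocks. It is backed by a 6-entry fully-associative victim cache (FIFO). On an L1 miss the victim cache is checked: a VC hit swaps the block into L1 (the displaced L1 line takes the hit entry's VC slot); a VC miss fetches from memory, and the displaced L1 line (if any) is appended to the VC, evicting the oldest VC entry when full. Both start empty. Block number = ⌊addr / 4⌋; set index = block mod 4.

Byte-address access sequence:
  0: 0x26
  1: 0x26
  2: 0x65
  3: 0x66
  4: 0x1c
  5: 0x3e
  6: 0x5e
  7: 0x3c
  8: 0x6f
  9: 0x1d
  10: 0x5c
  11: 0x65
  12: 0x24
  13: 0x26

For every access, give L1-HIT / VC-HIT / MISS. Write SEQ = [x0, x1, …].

SEQ = [MISS, L1-HIT, MISS, L1-HIT, MISS, MISS, MISS, VC-HIT, MISS, VC-HIT, VC-HIT, L1-HIT, VC-HIT, L1-HIT]

0: 0x26 (blk 9, set 1) → MISS  vc=[]
1: 0x26 (blk 9, set 1) → L1-HIT  vc=[]
2: 0x65 (blk 25, set 1) → MISS  vc=[9]
3: 0x66 (blk 25, set 1) → L1-HIT  vc=[9]
4: 0x1c (blk 7, set 3) → MISS  vc=[9]
5: 0x3e (blk 15, set 3) → MISS  vc=[9, 7]
6: 0x5e (blk 23, set 3) → MISS  vc=[9, 7, 15]
7: 0x3c (blk 15, set 3) → VC-HIT  vc=[9, 7, 23]
8: 0x6f (blk 27, set 3) → MISS  vc=[9, 7, 23, 15]
9: 0x1d (blk 7, set 3) → VC-HIT  vc=[9, 27, 23, 15]
10: 0x5c (blk 23, set 3) → VC-HIT  vc=[9, 27, 7, 15]
11: 0x65 (blk 25, set 1) → L1-HIT  vc=[9, 27, 7, 15]
12: 0x24 (blk 9, set 1) → VC-HIT  vc=[25, 27, 7, 15]
13: 0x26 (blk 9, set 1) → L1-HIT  vc=[25, 27, 7, 15]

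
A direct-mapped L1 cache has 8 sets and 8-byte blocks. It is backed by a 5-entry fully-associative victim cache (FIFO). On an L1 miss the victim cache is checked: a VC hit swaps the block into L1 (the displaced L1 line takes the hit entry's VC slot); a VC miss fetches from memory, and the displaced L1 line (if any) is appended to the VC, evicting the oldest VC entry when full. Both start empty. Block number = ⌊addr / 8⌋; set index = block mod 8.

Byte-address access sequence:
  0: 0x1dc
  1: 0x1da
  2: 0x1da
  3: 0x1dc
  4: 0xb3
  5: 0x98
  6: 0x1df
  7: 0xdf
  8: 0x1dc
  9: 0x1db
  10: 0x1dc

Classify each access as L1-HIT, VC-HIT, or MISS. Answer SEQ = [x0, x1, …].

#0 0x1dc→b59/s3 MISS; vc=[]
#1 0x1da→b59/s3 L1-HIT; vc=[]
#2 0x1da→b59/s3 L1-HIT; vc=[]
#3 0x1dc→b59/s3 L1-HIT; vc=[]
#4 0xb3→b22/s6 MISS; vc=[]
#5 0x98→b19/s3 MISS; vc=[59]
#6 0x1df→b59/s3 VC-HIT; vc=[19]
#7 0xdf→b27/s3 MISS; vc=[19,59]
#8 0x1dc→b59/s3 VC-HIT; vc=[19,27]
#9 0x1db→b59/s3 L1-HIT; vc=[19,27]
#10 0x1dc→b59/s3 L1-HIT; vc=[19,27]

SEQ = [MISS, L1-HIT, L1-HIT, L1-HIT, MISS, MISS, VC-HIT, MISS, VC-HIT, L1-HIT, L1-HIT]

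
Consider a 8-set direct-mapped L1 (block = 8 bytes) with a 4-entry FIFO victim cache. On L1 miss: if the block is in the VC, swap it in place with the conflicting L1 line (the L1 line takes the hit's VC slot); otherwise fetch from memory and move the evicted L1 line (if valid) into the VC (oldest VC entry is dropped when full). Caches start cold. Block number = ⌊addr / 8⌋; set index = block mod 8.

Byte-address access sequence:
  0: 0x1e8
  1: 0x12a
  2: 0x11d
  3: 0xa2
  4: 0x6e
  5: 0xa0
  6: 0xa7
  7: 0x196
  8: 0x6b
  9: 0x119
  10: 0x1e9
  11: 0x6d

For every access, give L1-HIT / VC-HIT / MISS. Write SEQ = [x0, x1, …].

SEQ = [MISS, MISS, MISS, MISS, MISS, L1-HIT, L1-HIT, MISS, L1-HIT, L1-HIT, VC-HIT, VC-HIT]

  [0] addr=0x1e8 blk=61 s=5: MISS | VC []
  [1] addr=0x12a blk=37 s=5: MISS | VC [61]
  [2] addr=0x11d blk=35 s=3: MISS | VC [61]
  [3] addr=0xa2 blk=20 s=4: MISS | VC [61]
  [4] addr=0x6e blk=13 s=5: MISS | VC [61, 37]
  [5] addr=0xa0 blk=20 s=4: L1-HIT | VC [61, 37]
  [6] addr=0xa7 blk=20 s=4: L1-HIT | VC [61, 37]
  [7] addr=0x196 blk=50 s=2: MISS | VC [61, 37]
  [8] addr=0x6b blk=13 s=5: L1-HIT | VC [61, 37]
  [9] addr=0x119 blk=35 s=3: L1-HIT | VC [61, 37]
  [10] addr=0x1e9 blk=61 s=5: VC-HIT | VC [13, 37]
  [11] addr=0x6d blk=13 s=5: VC-HIT | VC [61, 37]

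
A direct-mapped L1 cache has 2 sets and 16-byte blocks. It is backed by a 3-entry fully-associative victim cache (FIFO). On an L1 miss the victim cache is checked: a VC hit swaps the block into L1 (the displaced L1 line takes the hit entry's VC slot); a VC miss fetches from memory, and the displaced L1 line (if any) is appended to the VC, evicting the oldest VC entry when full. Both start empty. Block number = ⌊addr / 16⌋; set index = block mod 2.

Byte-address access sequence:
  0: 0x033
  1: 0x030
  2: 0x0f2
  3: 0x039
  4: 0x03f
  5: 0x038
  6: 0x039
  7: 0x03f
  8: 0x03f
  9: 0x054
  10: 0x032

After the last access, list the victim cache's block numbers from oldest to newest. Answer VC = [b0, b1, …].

VC = [15, 5]

#0 0x33→b3/s1 MISS; vc=[]
#1 0x30→b3/s1 L1-HIT; vc=[]
#2 0xf2→b15/s1 MISS; vc=[3]
#3 0x39→b3/s1 VC-HIT; vc=[15]
#4 0x3f→b3/s1 L1-HIT; vc=[15]
#5 0x38→b3/s1 L1-HIT; vc=[15]
#6 0x39→b3/s1 L1-HIT; vc=[15]
#7 0x3f→b3/s1 L1-HIT; vc=[15]
#8 0x3f→b3/s1 L1-HIT; vc=[15]
#9 0x54→b5/s1 MISS; vc=[15,3]
#10 0x32→b3/s1 VC-HIT; vc=[15,5]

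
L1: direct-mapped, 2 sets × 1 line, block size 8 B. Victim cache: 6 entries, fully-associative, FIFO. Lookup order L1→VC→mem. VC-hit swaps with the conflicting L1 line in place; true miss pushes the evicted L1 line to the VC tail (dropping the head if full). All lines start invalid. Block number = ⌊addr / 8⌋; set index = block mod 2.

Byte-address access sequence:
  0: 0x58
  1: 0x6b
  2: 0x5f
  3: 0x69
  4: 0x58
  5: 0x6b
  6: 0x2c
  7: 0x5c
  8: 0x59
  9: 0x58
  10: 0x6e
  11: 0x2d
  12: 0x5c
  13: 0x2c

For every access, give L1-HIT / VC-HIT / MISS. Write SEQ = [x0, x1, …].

SEQ = [MISS, MISS, VC-HIT, VC-HIT, VC-HIT, VC-HIT, MISS, VC-HIT, L1-HIT, L1-HIT, VC-HIT, VC-HIT, VC-HIT, VC-HIT]

#0 0x58→b11/s1 MISS; vc=[]
#1 0x6b→b13/s1 MISS; vc=[11]
#2 0x5f→b11/s1 VC-HIT; vc=[13]
#3 0x69→b13/s1 VC-HIT; vc=[11]
#4 0x58→b11/s1 VC-HIT; vc=[13]
#5 0x6b→b13/s1 VC-HIT; vc=[11]
#6 0x2c→b5/s1 MISS; vc=[11,13]
#7 0x5c→b11/s1 VC-HIT; vc=[5,13]
#8 0x59→b11/s1 L1-HIT; vc=[5,13]
#9 0x58→b11/s1 L1-HIT; vc=[5,13]
#10 0x6e→b13/s1 VC-HIT; vc=[5,11]
#11 0x2d→b5/s1 VC-HIT; vc=[13,11]
#12 0x5c→b11/s1 VC-HIT; vc=[13,5]
#13 0x2c→b5/s1 VC-HIT; vc=[13,11]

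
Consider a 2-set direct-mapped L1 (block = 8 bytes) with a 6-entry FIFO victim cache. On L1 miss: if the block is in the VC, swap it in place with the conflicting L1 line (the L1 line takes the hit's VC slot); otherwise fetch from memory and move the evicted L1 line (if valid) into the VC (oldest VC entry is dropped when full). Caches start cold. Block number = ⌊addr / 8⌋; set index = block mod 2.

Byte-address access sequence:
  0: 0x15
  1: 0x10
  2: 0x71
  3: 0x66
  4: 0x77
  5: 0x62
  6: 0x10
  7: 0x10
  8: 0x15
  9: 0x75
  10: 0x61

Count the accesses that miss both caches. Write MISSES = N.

MISSES = 3

  [0] addr=0x15 blk=2 s=0: MISS | VC []
  [1] addr=0x10 blk=2 s=0: L1-HIT | VC []
  [2] addr=0x71 blk=14 s=0: MISS | VC [2]
  [3] addr=0x66 blk=12 s=0: MISS | VC [2, 14]
  [4] addr=0x77 blk=14 s=0: VC-HIT | VC [2, 12]
  [5] addr=0x62 blk=12 s=0: VC-HIT | VC [2, 14]
  [6] addr=0x10 blk=2 s=0: VC-HIT | VC [12, 14]
  [7] addr=0x10 blk=2 s=0: L1-HIT | VC [12, 14]
  [8] addr=0x15 blk=2 s=0: L1-HIT | VC [12, 14]
  [9] addr=0x75 blk=14 s=0: VC-HIT | VC [12, 2]
  [10] addr=0x61 blk=12 s=0: VC-HIT | VC [14, 2]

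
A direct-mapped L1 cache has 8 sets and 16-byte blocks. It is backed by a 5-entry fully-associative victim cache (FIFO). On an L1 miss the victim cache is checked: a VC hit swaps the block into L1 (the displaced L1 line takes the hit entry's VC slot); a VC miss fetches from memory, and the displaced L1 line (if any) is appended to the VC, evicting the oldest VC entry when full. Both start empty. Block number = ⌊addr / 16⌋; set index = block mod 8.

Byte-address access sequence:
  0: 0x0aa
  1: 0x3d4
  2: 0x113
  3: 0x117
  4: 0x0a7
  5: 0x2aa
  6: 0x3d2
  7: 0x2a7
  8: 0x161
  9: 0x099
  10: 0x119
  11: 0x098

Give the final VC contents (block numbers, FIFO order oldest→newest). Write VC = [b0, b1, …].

VC = [10, 17]

#0 0xaa→b10/s2 MISS; vc=[]
#1 0x3d4→b61/s5 MISS; vc=[]
#2 0x113→b17/s1 MISS; vc=[]
#3 0x117→b17/s1 L1-HIT; vc=[]
#4 0xa7→b10/s2 L1-HIT; vc=[]
#5 0x2aa→b42/s2 MISS; vc=[10]
#6 0x3d2→b61/s5 L1-HIT; vc=[10]
#7 0x2a7→b42/s2 L1-HIT; vc=[10]
#8 0x161→b22/s6 MISS; vc=[10]
#9 0x99→b9/s1 MISS; vc=[10,17]
#10 0x119→b17/s1 VC-HIT; vc=[10,9]
#11 0x98→b9/s1 VC-HIT; vc=[10,17]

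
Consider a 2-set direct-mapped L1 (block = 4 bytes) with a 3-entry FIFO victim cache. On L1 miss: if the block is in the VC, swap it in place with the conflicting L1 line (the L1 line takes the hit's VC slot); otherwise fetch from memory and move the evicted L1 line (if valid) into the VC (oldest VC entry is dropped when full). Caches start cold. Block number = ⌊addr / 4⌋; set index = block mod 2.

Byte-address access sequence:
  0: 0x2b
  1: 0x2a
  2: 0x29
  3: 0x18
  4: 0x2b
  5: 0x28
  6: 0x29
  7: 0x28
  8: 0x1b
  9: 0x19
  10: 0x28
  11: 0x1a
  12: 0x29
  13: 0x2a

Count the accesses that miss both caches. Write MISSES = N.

  [0] addr=0x2b blk=10 s=0: MISS | VC []
  [1] addr=0x2a blk=10 s=0: L1-HIT | VC []
  [2] addr=0x29 blk=10 s=0: L1-HIT | VC []
  [3] addr=0x18 blk=6 s=0: MISS | VC [10]
  [4] addr=0x2b blk=10 s=0: VC-HIT | VC [6]
  [5] addr=0x28 blk=10 s=0: L1-HIT | VC [6]
  [6] addr=0x29 blk=10 s=0: L1-HIT | VC [6]
  [7] addr=0x28 blk=10 s=0: L1-HIT | VC [6]
  [8] addr=0x1b blk=6 s=0: VC-HIT | VC [10]
  [9] addr=0x19 blk=6 s=0: L1-HIT | VC [10]
  [10] addr=0x28 blk=10 s=0: VC-HIT | VC [6]
  [11] addr=0x1a blk=6 s=0: VC-HIT | VC [10]
  [12] addr=0x29 blk=10 s=0: VC-HIT | VC [6]
  [13] addr=0x2a blk=10 s=0: L1-HIT | VC [6]

MISSES = 2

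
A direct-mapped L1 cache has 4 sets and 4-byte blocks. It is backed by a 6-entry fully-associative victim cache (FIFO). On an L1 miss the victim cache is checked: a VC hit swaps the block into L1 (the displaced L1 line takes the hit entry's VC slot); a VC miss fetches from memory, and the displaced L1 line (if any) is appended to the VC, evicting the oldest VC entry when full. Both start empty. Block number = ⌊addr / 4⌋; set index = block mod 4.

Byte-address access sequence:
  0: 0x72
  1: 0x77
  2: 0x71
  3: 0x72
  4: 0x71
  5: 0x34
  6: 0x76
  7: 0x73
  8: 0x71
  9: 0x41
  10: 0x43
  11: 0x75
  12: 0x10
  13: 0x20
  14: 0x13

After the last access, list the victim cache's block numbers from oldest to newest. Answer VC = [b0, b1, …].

VC = [13, 28, 16, 8]

  [0] addr=0x72 blk=28 s=0: MISS | VC []
  [1] addr=0x77 blk=29 s=1: MISS | VC []
  [2] addr=0x71 blk=28 s=0: L1-HIT | VC []
  [3] addr=0x72 blk=28 s=0: L1-HIT | VC []
  [4] addr=0x71 blk=28 s=0: L1-HIT | VC []
  [5] addr=0x34 blk=13 s=1: MISS | VC [29]
  [6] addr=0x76 blk=29 s=1: VC-HIT | VC [13]
  [7] addr=0x73 blk=28 s=0: L1-HIT | VC [13]
  [8] addr=0x71 blk=28 s=0: L1-HIT | VC [13]
  [9] addr=0x41 blk=16 s=0: MISS | VC [13, 28]
  [10] addr=0x43 blk=16 s=0: L1-HIT | VC [13, 28]
  [11] addr=0x75 blk=29 s=1: L1-HIT | VC [13, 28]
  [12] addr=0x10 blk=4 s=0: MISS | VC [13, 28, 16]
  [13] addr=0x20 blk=8 s=0: MISS | VC [13, 28, 16, 4]
  [14] addr=0x13 blk=4 s=0: VC-HIT | VC [13, 28, 16, 8]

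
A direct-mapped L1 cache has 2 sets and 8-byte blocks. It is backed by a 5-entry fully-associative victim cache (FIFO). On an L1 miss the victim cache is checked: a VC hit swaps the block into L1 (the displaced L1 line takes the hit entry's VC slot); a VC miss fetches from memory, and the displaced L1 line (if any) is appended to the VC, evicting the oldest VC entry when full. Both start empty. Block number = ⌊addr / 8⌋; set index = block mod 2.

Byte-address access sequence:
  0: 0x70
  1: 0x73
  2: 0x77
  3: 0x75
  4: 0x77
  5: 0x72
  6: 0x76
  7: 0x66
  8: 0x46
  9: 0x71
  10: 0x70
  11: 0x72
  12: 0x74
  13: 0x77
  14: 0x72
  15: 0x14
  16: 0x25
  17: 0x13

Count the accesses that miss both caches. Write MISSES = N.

MISSES = 5

#0 0x70→b14/s0 MISS; vc=[]
#1 0x73→b14/s0 L1-HIT; vc=[]
#2 0x77→b14/s0 L1-HIT; vc=[]
#3 0x75→b14/s0 L1-HIT; vc=[]
#4 0x77→b14/s0 L1-HIT; vc=[]
#5 0x72→b14/s0 L1-HIT; vc=[]
#6 0x76→b14/s0 L1-HIT; vc=[]
#7 0x66→b12/s0 MISS; vc=[14]
#8 0x46→b8/s0 MISS; vc=[14,12]
#9 0x71→b14/s0 VC-HIT; vc=[8,12]
#10 0x70→b14/s0 L1-HIT; vc=[8,12]
#11 0x72→b14/s0 L1-HIT; vc=[8,12]
#12 0x74→b14/s0 L1-HIT; vc=[8,12]
#13 0x77→b14/s0 L1-HIT; vc=[8,12]
#14 0x72→b14/s0 L1-HIT; vc=[8,12]
#15 0x14→b2/s0 MISS; vc=[8,12,14]
#16 0x25→b4/s0 MISS; vc=[8,12,14,2]
#17 0x13→b2/s0 VC-HIT; vc=[8,12,14,4]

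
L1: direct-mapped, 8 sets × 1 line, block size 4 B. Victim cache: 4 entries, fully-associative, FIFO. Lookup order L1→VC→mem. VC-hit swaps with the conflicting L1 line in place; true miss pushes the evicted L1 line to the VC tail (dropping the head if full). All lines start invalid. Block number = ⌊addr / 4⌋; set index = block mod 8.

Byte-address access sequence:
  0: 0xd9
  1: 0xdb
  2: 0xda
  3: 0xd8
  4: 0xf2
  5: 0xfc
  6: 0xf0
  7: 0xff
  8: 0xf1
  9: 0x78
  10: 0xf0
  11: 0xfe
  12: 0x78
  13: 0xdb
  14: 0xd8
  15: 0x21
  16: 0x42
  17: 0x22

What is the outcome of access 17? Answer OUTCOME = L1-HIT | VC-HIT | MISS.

#0 0xd9→b54/s6 MISS; vc=[]
#1 0xdb→b54/s6 L1-HIT; vc=[]
#2 0xda→b54/s6 L1-HIT; vc=[]
#3 0xd8→b54/s6 L1-HIT; vc=[]
#4 0xf2→b60/s4 MISS; vc=[]
#5 0xfc→b63/s7 MISS; vc=[]
#6 0xf0→b60/s4 L1-HIT; vc=[]
#7 0xff→b63/s7 L1-HIT; vc=[]
#8 0xf1→b60/s4 L1-HIT; vc=[]
#9 0x78→b30/s6 MISS; vc=[54]
#10 0xf0→b60/s4 L1-HIT; vc=[54]
#11 0xfe→b63/s7 L1-HIT; vc=[54]
#12 0x78→b30/s6 L1-HIT; vc=[54]
#13 0xdb→b54/s6 VC-HIT; vc=[30]
#14 0xd8→b54/s6 L1-HIT; vc=[30]
#15 0x21→b8/s0 MISS; vc=[30]
#16 0x42→b16/s0 MISS; vc=[30,8]
#17 0x22→b8/s0 VC-HIT; vc=[30,16]

OUTCOME = VC-HIT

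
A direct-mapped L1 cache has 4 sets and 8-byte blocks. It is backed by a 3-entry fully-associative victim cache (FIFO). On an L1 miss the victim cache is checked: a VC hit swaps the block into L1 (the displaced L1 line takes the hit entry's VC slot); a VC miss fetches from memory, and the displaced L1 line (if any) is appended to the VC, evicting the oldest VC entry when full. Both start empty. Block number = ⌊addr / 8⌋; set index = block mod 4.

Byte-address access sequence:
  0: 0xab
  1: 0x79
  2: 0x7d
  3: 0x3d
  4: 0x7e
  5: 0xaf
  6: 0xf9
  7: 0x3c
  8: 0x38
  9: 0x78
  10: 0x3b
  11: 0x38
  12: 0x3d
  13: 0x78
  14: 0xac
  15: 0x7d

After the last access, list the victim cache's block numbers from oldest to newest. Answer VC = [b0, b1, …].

VC = [31, 7]

0: 0xab (blk 21, set 1) → MISS  vc=[]
1: 0x79 (blk 15, set 3) → MISS  vc=[]
2: 0x7d (blk 15, set 3) → L1-HIT  vc=[]
3: 0x3d (blk 7, set 3) → MISS  vc=[15]
4: 0x7e (blk 15, set 3) → VC-HIT  vc=[7]
5: 0xaf (blk 21, set 1) → L1-HIT  vc=[7]
6: 0xf9 (blk 31, set 3) → MISS  vc=[7, 15]
7: 0x3c (blk 7, set 3) → VC-HIT  vc=[31, 15]
8: 0x38 (blk 7, set 3) → L1-HIT  vc=[31, 15]
9: 0x78 (blk 15, set 3) → VC-HIT  vc=[31, 7]
10: 0x3b (blk 7, set 3) → VC-HIT  vc=[31, 15]
11: 0x38 (blk 7, set 3) → L1-HIT  vc=[31, 15]
12: 0x3d (blk 7, set 3) → L1-HIT  vc=[31, 15]
13: 0x78 (blk 15, set 3) → VC-HIT  vc=[31, 7]
14: 0xac (blk 21, set 1) → L1-HIT  vc=[31, 7]
15: 0x7d (blk 15, set 3) → L1-HIT  vc=[31, 7]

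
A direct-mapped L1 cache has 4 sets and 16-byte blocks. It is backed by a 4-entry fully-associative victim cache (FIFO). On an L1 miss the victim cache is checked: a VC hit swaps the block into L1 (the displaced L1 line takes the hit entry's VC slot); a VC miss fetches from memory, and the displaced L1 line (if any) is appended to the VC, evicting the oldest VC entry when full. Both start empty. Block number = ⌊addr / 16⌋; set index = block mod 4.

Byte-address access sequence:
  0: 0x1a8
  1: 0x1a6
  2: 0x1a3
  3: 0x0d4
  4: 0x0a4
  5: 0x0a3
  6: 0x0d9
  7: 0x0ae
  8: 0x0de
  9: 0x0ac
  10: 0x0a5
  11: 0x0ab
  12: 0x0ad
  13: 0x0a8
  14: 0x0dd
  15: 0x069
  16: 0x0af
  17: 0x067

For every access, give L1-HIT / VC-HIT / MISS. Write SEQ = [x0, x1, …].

#0 0x1a8→b26/s2 MISS; vc=[]
#1 0x1a6→b26/s2 L1-HIT; vc=[]
#2 0x1a3→b26/s2 L1-HIT; vc=[]
#3 0xd4→b13/s1 MISS; vc=[]
#4 0xa4→b10/s2 MISS; vc=[26]
#5 0xa3→b10/s2 L1-HIT; vc=[26]
#6 0xd9→b13/s1 L1-HIT; vc=[26]
#7 0xae→b10/s2 L1-HIT; vc=[26]
#8 0xde→b13/s1 L1-HIT; vc=[26]
#9 0xac→b10/s2 L1-HIT; vc=[26]
#10 0xa5→b10/s2 L1-HIT; vc=[26]
#11 0xab→b10/s2 L1-HIT; vc=[26]
#12 0xad→b10/s2 L1-HIT; vc=[26]
#13 0xa8→b10/s2 L1-HIT; vc=[26]
#14 0xdd→b13/s1 L1-HIT; vc=[26]
#15 0x69→b6/s2 MISS; vc=[26,10]
#16 0xaf→b10/s2 VC-HIT; vc=[26,6]
#17 0x67→b6/s2 VC-HIT; vc=[26,10]

SEQ = [MISS, L1-HIT, L1-HIT, MISS, MISS, L1-HIT, L1-HIT, L1-HIT, L1-HIT, L1-HIT, L1-HIT, L1-HIT, L1-HIT, L1-HIT, L1-HIT, MISS, VC-HIT, VC-HIT]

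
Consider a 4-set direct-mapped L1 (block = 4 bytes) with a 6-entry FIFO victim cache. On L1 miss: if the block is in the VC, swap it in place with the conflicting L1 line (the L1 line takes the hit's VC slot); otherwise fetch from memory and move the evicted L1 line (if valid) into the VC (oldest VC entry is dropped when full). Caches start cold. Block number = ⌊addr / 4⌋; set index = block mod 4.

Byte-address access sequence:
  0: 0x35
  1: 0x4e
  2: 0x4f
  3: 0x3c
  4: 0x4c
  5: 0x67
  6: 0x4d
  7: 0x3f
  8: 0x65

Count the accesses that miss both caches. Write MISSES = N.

  [0] addr=0x35 blk=13 s=1: MISS | VC []
  [1] addr=0x4e blk=19 s=3: MISS | VC []
  [2] addr=0x4f blk=19 s=3: L1-HIT | VC []
  [3] addr=0x3c blk=15 s=3: MISS | VC [19]
  [4] addr=0x4c blk=19 s=3: VC-HIT | VC [15]
  [5] addr=0x67 blk=25 s=1: MISS | VC [15, 13]
  [6] addr=0x4d blk=19 s=3: L1-HIT | VC [15, 13]
  [7] addr=0x3f blk=15 s=3: VC-HIT | VC [19, 13]
  [8] addr=0x65 blk=25 s=1: L1-HIT | VC [19, 13]

MISSES = 4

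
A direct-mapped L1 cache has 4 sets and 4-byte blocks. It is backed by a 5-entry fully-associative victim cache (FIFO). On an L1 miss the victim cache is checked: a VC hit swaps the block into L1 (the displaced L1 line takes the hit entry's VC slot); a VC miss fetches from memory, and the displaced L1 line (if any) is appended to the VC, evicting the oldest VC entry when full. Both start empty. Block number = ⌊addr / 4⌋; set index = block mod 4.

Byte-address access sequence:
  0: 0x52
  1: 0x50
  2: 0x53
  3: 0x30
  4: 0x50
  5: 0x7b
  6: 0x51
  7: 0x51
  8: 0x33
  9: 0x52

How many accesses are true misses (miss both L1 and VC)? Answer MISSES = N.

  [0] addr=0x52 blk=20 s=0: MISS | VC []
  [1] addr=0x50 blk=20 s=0: L1-HIT | VC []
  [2] addr=0x53 blk=20 s=0: L1-HIT | VC []
  [3] addr=0x30 blk=12 s=0: MISS | VC [20]
  [4] addr=0x50 blk=20 s=0: VC-HIT | VC [12]
  [5] addr=0x7b blk=30 s=2: MISS | VC [12]
  [6] addr=0x51 blk=20 s=0: L1-HIT | VC [12]
  [7] addr=0x51 blk=20 s=0: L1-HIT | VC [12]
  [8] addr=0x33 blk=12 s=0: VC-HIT | VC [20]
  [9] addr=0x52 blk=20 s=0: VC-HIT | VC [12]

MISSES = 3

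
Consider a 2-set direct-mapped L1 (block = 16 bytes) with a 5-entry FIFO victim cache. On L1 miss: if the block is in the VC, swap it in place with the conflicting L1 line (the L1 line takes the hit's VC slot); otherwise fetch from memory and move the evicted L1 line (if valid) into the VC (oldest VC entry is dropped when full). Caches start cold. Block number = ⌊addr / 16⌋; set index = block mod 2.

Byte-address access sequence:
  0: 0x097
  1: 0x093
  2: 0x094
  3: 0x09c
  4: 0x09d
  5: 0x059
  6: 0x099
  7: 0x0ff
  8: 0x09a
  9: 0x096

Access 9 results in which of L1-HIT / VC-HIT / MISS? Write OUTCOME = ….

OUTCOME = L1-HIT

  [0] addr=0x97 blk=9 s=1: MISS | VC []
  [1] addr=0x93 blk=9 s=1: L1-HIT | VC []
  [2] addr=0x94 blk=9 s=1: L1-HIT | VC []
  [3] addr=0x9c blk=9 s=1: L1-HIT | VC []
  [4] addr=0x9d blk=9 s=1: L1-HIT | VC []
  [5] addr=0x59 blk=5 s=1: MISS | VC [9]
  [6] addr=0x99 blk=9 s=1: VC-HIT | VC [5]
  [7] addr=0xff blk=15 s=1: MISS | VC [5, 9]
  [8] addr=0x9a blk=9 s=1: VC-HIT | VC [5, 15]
  [9] addr=0x96 blk=9 s=1: L1-HIT | VC [5, 15]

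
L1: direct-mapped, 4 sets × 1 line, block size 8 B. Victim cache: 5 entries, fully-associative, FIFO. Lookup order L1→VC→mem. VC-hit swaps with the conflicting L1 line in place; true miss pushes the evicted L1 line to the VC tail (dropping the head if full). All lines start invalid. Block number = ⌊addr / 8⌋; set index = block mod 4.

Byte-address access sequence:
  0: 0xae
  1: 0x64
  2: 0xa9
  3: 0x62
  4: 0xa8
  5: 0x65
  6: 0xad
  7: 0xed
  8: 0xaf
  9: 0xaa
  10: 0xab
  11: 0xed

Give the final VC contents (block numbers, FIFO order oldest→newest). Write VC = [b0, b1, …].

VC = [21]

0: 0xae (blk 21, set 1) → MISS  vc=[]
1: 0x64 (blk 12, set 0) → MISS  vc=[]
2: 0xa9 (blk 21, set 1) → L1-HIT  vc=[]
3: 0x62 (blk 12, set 0) → L1-HIT  vc=[]
4: 0xa8 (blk 21, set 1) → L1-HIT  vc=[]
5: 0x65 (blk 12, set 0) → L1-HIT  vc=[]
6: 0xad (blk 21, set 1) → L1-HIT  vc=[]
7: 0xed (blk 29, set 1) → MISS  vc=[21]
8: 0xaf (blk 21, set 1) → VC-HIT  vc=[29]
9: 0xaa (blk 21, set 1) → L1-HIT  vc=[29]
10: 0xab (blk 21, set 1) → L1-HIT  vc=[29]
11: 0xed (blk 29, set 1) → VC-HIT  vc=[21]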